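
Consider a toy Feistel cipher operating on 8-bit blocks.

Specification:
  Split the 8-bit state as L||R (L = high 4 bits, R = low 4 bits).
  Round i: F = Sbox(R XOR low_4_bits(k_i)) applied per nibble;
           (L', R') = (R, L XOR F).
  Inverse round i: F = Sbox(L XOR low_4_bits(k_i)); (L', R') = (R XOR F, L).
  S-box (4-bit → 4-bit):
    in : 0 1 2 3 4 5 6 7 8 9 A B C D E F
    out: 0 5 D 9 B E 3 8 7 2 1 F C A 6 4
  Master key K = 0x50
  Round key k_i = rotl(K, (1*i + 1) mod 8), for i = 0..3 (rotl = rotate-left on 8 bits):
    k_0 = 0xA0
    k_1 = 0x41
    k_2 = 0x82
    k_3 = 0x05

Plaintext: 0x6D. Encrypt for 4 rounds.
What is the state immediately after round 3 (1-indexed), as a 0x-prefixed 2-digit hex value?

0x72

s_0 = plaintext = 0x6D
s_1 = Round(s_0, k_0) = 0xDC
s_2 = Round(s_1, k_1) = 0xC7
s_3 = Round(s_2, k_2) = 0x72
s_4 = Round(s_3, k_3) = 0x2F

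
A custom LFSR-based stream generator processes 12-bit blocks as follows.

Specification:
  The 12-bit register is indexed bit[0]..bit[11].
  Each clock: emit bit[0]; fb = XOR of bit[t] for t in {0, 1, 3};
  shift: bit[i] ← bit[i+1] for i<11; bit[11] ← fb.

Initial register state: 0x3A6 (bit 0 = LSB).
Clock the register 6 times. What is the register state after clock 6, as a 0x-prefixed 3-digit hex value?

0x04E

reg_0 = 0x3A6
clock 1: out=0, reg = 0x9D3
clock 2: out=1, reg = 0x4E9
clock 3: out=1, reg = 0x274
clock 4: out=0, reg = 0x13A
clock 5: out=0, reg = 0x09D
clock 6: out=1, reg = 0x04E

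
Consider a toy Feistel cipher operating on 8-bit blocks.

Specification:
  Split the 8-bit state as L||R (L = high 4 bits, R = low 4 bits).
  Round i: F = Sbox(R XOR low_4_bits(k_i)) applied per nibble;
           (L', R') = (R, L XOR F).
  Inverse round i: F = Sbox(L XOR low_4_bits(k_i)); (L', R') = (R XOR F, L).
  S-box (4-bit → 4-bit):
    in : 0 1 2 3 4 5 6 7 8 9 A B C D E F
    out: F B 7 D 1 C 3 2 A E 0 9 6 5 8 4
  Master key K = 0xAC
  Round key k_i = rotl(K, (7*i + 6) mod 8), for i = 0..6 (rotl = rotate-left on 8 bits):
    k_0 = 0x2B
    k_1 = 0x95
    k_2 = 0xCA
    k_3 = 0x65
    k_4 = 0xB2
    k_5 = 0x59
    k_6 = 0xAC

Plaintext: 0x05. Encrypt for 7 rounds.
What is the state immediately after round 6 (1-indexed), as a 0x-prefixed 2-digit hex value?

s_0 = plaintext = 0x05
s_1 = Round(s_0, k_0) = 0x58
s_2 = Round(s_1, k_1) = 0x80
s_3 = Round(s_2, k_2) = 0x08
s_4 = Round(s_3, k_3) = 0x85
s_5 = Round(s_4, k_4) = 0x5A
s_6 = Round(s_5, k_5) = 0xA8
s_7 = Round(s_6, k_6) = 0x8B

0xA8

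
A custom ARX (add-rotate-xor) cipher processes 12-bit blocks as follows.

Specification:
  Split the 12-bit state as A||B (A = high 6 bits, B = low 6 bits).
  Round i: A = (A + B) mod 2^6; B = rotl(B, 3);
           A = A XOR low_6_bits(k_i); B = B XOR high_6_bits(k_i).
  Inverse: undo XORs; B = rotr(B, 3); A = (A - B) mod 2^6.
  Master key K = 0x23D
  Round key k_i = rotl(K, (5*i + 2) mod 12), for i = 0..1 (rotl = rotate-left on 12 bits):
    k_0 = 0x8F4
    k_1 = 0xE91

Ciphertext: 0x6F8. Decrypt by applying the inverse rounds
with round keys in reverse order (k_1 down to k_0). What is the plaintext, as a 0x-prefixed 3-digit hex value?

0xC1E

s_0 = ciphertext = 0x6F8
s_1 = InvRound(s_0, k_1) = 0xE90
s_2 = InvRound(s_1, k_0) = 0xC1E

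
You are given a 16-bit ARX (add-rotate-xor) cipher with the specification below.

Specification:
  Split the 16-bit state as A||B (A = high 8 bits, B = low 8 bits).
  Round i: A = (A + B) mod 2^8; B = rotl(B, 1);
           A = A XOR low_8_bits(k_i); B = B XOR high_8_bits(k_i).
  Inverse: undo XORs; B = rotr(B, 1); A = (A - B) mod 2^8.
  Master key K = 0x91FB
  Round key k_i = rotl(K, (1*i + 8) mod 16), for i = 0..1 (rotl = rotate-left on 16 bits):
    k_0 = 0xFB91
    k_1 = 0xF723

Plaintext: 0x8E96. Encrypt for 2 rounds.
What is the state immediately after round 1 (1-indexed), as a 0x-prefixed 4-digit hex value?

s_0 = plaintext = 0x8E96
s_1 = Round(s_0, k_0) = 0xB5D6
s_2 = Round(s_1, k_1) = 0xA85A

0xB5D6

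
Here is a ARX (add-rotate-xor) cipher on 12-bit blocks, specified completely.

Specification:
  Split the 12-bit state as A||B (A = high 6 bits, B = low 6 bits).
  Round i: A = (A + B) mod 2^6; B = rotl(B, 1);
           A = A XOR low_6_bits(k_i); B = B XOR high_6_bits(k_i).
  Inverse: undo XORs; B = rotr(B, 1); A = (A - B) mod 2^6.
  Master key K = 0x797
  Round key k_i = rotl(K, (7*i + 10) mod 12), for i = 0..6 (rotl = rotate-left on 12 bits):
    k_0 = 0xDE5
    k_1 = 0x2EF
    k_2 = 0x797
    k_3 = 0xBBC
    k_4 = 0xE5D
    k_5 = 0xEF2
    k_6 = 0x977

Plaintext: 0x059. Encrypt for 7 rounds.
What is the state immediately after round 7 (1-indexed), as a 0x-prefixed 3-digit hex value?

s_0 = plaintext = 0x059
s_1 = Round(s_0, k_0) = 0xFC5
s_2 = Round(s_1, k_1) = 0xAC1
s_3 = Round(s_2, k_2) = 0xEDC
s_4 = Round(s_3, k_3) = 0xAD6
s_5 = Round(s_4, k_4) = 0x715
s_6 = Round(s_5, k_5) = 0x0D1
s_7 = Round(s_6, k_6) = 0x8C7

0x8C7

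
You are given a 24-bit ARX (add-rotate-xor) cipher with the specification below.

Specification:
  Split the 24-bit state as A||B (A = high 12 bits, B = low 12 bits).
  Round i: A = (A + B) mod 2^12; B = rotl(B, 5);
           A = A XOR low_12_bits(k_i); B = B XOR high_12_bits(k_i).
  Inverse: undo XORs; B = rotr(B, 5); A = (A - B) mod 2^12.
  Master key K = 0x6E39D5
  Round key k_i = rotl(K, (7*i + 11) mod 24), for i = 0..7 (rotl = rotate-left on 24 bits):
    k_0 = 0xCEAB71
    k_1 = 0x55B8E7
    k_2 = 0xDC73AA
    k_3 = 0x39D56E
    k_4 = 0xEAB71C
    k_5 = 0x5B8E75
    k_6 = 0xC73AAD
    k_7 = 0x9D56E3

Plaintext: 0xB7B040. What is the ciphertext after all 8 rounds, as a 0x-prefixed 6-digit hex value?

0xCCF18A

s_0 = plaintext = 0xB7B040
s_1 = Round(s_0, k_0) = 0x0CA4EA
s_2 = Round(s_1, k_1) = 0xD53812
s_3 = Round(s_2, k_2) = 0x6CFF97
s_4 = Round(s_3, k_3) = 0x308162
s_5 = Round(s_4, k_4) = 0x3762E9
s_6 = Round(s_5, k_5) = 0x82A89D
s_7 = Round(s_6, k_6) = 0xA6AFC2
s_8 = Round(s_7, k_7) = 0xCCF18A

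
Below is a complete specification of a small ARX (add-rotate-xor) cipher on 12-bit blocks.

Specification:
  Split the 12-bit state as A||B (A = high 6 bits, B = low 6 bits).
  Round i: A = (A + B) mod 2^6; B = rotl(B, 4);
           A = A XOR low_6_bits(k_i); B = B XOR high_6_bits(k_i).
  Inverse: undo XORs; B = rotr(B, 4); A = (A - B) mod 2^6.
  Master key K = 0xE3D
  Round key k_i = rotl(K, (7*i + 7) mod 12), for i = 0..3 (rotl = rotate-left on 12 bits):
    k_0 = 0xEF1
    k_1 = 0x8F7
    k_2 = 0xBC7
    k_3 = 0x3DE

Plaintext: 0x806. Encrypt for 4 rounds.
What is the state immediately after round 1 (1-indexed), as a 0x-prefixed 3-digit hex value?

0x5DA

s_0 = plaintext = 0x806
s_1 = Round(s_0, k_0) = 0x5DA
s_2 = Round(s_1, k_1) = 0x185
s_3 = Round(s_2, k_2) = 0x33E
s_4 = Round(s_3, k_3) = 0x520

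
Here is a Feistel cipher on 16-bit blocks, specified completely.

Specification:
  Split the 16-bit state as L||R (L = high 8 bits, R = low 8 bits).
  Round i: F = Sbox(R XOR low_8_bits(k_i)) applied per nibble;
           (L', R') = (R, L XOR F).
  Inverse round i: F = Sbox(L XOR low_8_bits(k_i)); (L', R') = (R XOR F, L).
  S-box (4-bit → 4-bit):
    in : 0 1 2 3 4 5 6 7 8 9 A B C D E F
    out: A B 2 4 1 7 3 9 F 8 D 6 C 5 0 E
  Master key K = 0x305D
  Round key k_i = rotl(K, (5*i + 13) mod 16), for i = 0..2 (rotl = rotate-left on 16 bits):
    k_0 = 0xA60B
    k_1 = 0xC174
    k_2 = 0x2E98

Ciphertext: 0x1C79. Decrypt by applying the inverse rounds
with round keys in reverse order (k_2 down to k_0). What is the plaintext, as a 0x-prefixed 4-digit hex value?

s_0 = ciphertext = 0x1C79
s_1 = InvRound(s_0, k_2) = 0x881C
s_2 = InvRound(s_1, k_1) = 0xF088
s_3 = InvRound(s_2, k_0) = 0x6EF0

0x6EF0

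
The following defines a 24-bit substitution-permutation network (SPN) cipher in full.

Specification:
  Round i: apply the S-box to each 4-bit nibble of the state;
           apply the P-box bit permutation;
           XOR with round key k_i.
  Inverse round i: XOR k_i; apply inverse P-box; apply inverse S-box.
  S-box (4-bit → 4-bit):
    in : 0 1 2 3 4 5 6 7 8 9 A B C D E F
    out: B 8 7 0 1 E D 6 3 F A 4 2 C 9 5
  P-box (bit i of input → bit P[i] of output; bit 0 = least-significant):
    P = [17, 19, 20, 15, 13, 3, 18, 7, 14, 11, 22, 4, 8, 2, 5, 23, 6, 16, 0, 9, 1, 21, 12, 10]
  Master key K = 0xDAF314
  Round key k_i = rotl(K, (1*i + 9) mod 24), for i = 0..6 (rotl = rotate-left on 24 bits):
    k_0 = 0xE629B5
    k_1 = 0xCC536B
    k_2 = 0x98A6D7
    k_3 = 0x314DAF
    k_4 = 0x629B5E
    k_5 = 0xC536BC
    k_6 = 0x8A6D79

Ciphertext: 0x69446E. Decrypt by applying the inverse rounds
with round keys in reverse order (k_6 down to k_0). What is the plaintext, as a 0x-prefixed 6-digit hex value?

0x023B52

s_0 = ciphertext = 0x69446E
s_1 = InvRound(s_0, k_6) = 0x870544
s_2 = InvRound(s_1, k_5) = 0xBEFD04
s_3 = InvRound(s_2, k_4) = 0xEE1627
s_4 = InvRound(s_3, k_3) = 0xBAE252
s_5 = InvRound(s_4, k_2) = 0xABC414
s_6 = InvRound(s_5, k_1) = 0x992D7E
s_7 = InvRound(s_6, k_0) = 0x023B52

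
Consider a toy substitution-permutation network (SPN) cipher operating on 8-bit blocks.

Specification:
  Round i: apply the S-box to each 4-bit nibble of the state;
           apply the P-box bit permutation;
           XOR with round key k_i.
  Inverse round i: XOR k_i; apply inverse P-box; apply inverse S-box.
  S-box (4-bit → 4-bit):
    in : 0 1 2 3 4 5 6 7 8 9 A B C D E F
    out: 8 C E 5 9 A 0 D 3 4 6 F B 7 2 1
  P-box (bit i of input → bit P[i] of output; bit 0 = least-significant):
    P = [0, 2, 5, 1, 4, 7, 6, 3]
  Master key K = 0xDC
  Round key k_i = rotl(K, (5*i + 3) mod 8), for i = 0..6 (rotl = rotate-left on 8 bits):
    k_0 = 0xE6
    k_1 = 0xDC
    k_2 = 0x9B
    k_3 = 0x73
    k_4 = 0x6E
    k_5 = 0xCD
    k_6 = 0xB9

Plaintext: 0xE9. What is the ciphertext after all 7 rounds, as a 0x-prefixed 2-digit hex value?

0x2F

s_0 = plaintext = 0xE9
s_1 = Round(s_0, k_0) = 0x46
s_2 = Round(s_1, k_1) = 0xC4
s_3 = Round(s_2, k_2) = 0x00
s_4 = Round(s_3, k_3) = 0x79
s_5 = Round(s_4, k_4) = 0x16
s_6 = Round(s_5, k_5) = 0x85
s_7 = Round(s_6, k_6) = 0x2F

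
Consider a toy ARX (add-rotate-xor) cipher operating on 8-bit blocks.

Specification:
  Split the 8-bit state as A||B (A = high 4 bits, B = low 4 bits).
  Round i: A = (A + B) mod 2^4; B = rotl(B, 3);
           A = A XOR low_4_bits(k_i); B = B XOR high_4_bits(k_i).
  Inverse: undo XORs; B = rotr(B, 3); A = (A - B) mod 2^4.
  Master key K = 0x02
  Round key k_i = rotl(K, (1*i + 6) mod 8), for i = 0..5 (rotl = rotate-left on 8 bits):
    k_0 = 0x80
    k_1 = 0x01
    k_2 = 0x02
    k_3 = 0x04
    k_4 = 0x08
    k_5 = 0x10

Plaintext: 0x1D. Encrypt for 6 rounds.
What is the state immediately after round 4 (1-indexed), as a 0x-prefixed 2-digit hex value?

0x7C

s_0 = plaintext = 0x1D
s_1 = Round(s_0, k_0) = 0xE6
s_2 = Round(s_1, k_1) = 0x53
s_3 = Round(s_2, k_2) = 0xA9
s_4 = Round(s_3, k_3) = 0x7C
s_5 = Round(s_4, k_4) = 0xB6
s_6 = Round(s_5, k_5) = 0x12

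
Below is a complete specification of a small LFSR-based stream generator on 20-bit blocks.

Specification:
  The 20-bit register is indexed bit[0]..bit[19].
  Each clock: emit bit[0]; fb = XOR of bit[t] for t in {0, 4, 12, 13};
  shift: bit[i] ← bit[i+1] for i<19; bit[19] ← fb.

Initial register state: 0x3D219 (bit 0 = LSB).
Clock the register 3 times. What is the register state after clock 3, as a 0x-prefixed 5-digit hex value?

0x67A43

reg_0 = 0x3D219
clock 1: out=1, reg = 0x9E90C
clock 2: out=0, reg = 0xCF486
clock 3: out=0, reg = 0x67A43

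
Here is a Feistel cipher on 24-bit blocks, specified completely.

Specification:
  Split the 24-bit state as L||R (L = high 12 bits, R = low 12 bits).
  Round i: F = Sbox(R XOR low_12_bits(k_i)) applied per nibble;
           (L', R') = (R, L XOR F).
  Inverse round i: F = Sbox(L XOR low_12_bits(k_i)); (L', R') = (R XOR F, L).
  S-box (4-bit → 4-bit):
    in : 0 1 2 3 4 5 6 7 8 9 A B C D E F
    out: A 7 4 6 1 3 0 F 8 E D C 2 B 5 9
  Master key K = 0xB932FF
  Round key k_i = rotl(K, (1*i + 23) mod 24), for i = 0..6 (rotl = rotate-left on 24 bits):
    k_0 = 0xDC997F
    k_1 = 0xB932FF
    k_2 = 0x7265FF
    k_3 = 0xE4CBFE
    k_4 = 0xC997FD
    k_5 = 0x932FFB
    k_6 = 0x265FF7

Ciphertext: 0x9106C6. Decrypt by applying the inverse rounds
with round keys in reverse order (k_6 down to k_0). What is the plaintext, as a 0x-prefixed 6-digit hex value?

0x36ABB6

s_0 = ciphertext = 0x9106C6
s_1 = InvRound(s_0, k_6) = 0x699910
s_2 = InvRound(s_1, k_5) = 0x714699
s_3 = InvRound(s_2, k_4) = 0xCC7714
s_4 = InvRound(s_3, k_3) = 0x87ACC7
s_5 = InvRound(s_4, k_2) = 0x74487A
s_6 = InvRound(s_5, k_1) = 0xBB6744
s_7 = InvRound(s_6, k_0) = 0x36ABB6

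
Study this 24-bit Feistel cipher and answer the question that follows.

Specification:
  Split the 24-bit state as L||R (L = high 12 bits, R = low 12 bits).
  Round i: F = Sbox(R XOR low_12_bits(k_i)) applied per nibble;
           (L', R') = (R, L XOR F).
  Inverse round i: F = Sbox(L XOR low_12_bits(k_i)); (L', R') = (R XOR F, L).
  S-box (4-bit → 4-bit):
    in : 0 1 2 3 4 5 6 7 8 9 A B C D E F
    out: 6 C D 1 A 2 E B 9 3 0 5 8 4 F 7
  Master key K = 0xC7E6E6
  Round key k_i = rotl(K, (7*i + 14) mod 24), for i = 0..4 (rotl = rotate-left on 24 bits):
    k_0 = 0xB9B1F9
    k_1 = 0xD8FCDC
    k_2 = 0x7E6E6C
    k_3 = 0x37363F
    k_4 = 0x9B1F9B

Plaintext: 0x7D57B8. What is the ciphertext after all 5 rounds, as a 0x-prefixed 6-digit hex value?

0x5D3C9E

s_0 = plaintext = 0x7D57B8
s_1 = Round(s_0, k_0) = 0x7B8979
s_2 = Round(s_1, k_1) = 0x9795BA
s_3 = Round(s_2, k_2) = 0x5BAC37
s_4 = Round(s_3, k_3) = 0xC375D3
s_5 = Round(s_4, k_4) = 0x5D3C9E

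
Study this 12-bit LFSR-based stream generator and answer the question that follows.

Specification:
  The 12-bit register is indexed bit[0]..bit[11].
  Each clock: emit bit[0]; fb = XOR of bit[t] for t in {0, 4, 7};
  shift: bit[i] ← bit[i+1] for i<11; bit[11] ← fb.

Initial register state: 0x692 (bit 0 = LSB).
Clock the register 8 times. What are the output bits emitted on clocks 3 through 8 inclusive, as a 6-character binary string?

001001

reg_0 = 0x692
clock 1: out=0, reg = 0x349
clock 2: out=1, reg = 0x9A4
clock 3: out=0, reg = 0xCD2
clock 4: out=0, reg = 0x669
clock 5: out=1, reg = 0xB34
clock 6: out=0, reg = 0xD9A
clock 7: out=0, reg = 0x6CD
clock 8: out=1, reg = 0x366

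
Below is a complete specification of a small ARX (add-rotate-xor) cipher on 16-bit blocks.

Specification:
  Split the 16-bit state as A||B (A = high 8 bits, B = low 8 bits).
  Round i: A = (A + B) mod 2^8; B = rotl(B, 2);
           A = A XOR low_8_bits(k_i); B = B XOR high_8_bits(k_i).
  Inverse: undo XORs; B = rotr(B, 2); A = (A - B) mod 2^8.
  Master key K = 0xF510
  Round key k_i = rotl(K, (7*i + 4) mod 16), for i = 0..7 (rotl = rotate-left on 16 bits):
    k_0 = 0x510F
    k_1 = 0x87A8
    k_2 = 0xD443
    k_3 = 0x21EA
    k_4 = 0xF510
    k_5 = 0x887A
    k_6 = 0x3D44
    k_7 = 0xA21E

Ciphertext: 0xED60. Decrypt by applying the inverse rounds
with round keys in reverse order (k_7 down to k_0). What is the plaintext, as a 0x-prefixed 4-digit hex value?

s_0 = ciphertext = 0xED60
s_1 = InvRound(s_0, k_7) = 0x43B0
s_2 = InvRound(s_1, k_6) = 0xA463
s_3 = InvRound(s_2, k_5) = 0xE4FA
s_4 = InvRound(s_3, k_4) = 0x31C3
s_5 = InvRound(s_4, k_3) = 0x23B8
s_6 = InvRound(s_5, k_2) = 0x451B
s_7 = InvRound(s_6, k_1) = 0xC627
s_8 = InvRound(s_7, k_0) = 0x2C9D

0x2C9D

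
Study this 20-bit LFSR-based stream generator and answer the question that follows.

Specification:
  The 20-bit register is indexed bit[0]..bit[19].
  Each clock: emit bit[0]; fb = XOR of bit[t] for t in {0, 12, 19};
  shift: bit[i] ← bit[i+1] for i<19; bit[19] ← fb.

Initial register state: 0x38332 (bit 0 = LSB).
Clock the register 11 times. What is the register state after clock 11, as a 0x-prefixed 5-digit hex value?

reg_0 = 0x38332
clock 1: out=0, reg = 0x1C199
clock 2: out=1, reg = 0x8E0CC
clock 3: out=0, reg = 0xC7066
clock 4: out=0, reg = 0x63833
clock 5: out=1, reg = 0x31C19
clock 6: out=1, reg = 0x18E0C
clock 7: out=0, reg = 0x0C706
clock 8: out=0, reg = 0x06383
clock 9: out=1, reg = 0x831C1
clock 10: out=1, reg = 0xC18E0
clock 11: out=0, reg = 0x60C70

0x60C70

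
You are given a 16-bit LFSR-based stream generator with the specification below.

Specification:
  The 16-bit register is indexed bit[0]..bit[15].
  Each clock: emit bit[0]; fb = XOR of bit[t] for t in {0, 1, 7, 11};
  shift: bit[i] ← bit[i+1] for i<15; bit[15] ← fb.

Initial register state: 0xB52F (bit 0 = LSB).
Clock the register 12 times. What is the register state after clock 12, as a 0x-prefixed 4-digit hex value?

reg_0 = 0xB52F
clock 1: out=1, reg = 0x5A97
clock 2: out=1, reg = 0x2D4B
clock 3: out=1, reg = 0x96A5
clock 4: out=1, reg = 0x4B52
clock 5: out=0, reg = 0x25A9
clock 6: out=1, reg = 0x12D4
clock 7: out=0, reg = 0x896A
clock 8: out=0, reg = 0x44B5
clock 9: out=1, reg = 0x225A
clock 10: out=0, reg = 0x912D
clock 11: out=1, reg = 0xC896
clock 12: out=0, reg = 0xE44B

0xE44B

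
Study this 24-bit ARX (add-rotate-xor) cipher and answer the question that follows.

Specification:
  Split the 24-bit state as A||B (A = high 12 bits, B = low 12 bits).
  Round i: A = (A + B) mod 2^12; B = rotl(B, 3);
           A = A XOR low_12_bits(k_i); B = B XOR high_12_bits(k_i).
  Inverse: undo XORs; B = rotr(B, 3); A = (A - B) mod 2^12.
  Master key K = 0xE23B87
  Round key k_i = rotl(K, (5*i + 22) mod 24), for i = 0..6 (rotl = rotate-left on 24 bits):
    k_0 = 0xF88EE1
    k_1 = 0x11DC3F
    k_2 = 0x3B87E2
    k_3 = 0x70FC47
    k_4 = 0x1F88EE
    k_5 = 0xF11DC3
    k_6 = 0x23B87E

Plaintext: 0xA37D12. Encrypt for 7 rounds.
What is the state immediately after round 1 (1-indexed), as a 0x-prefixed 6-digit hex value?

s_0 = plaintext = 0xA37D12
s_1 = Round(s_0, k_0) = 0x9A871E
s_2 = Round(s_1, k_1) = 0xCF99EE
s_3 = Round(s_2, k_2) = 0x105CCC
s_4 = Round(s_3, k_3) = 0x196169
s_5 = Round(s_4, k_4) = 0xA11AB0
s_6 = Round(s_5, k_5) = 0x902A94
s_7 = Round(s_6, k_6) = 0xBE869E

0x9A871E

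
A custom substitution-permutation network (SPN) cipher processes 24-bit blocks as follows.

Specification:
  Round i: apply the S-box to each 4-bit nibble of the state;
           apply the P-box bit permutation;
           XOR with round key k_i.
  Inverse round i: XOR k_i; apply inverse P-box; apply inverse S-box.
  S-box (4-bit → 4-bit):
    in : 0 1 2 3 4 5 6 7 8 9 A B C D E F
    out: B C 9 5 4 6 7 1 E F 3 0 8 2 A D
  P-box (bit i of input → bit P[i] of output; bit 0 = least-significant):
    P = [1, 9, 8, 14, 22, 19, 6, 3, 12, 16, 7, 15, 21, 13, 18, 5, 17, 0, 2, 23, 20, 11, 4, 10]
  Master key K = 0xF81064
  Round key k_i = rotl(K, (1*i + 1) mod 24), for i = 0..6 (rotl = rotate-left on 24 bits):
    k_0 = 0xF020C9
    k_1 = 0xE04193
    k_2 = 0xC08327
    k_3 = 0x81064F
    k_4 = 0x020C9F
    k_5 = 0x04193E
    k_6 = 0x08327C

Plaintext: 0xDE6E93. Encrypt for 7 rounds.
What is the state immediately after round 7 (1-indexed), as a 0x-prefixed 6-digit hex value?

0x9E488C

s_0 = plaintext = 0xDE6E93
s_1 = Round(s_0, k_0) = 0x1D8982
s_2 = Round(s_1, k_1) = 0xEDB568
s_3 = Round(s_2, k_2) = 0x89CCE6
s_4 = Round(s_3, k_3) = 0x0B8970
s_5 = Round(s_4, k_4) = 0x57F23D
s_6 = Round(s_5, k_5) = 0x62834E
s_7 = Round(s_6, k_6) = 0x9E488C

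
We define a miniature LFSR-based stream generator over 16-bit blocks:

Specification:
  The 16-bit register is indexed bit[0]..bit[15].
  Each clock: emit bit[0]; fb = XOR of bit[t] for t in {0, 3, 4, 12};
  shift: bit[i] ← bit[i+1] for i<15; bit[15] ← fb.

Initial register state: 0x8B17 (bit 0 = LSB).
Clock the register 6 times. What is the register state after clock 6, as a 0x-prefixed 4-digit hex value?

0x322C

reg_0 = 0x8B17
clock 1: out=1, reg = 0x458B
clock 2: out=1, reg = 0x22C5
clock 3: out=1, reg = 0x9162
clock 4: out=0, reg = 0xC8B1
clock 5: out=1, reg = 0x6458
clock 6: out=0, reg = 0x322C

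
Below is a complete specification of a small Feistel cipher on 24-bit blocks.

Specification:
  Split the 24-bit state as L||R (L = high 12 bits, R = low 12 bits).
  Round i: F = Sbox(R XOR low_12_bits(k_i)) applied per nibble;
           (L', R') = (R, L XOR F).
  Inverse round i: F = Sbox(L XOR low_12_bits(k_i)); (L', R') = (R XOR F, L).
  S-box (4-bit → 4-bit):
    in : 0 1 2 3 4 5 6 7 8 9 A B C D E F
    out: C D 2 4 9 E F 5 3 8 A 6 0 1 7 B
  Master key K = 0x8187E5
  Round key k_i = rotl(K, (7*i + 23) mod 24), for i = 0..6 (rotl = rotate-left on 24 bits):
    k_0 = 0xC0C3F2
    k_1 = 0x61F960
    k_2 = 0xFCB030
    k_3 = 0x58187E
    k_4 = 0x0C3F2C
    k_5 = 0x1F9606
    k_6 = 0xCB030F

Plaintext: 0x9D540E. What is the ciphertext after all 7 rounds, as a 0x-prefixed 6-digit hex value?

s_0 = plaintext = 0x9D540E
s_1 = Round(s_0, k_0) = 0x40EC65
s_2 = Round(s_1, k_1) = 0xC65AC0
s_3 = Round(s_2, k_2) = 0xAC06D9
s_4 = Round(s_3, k_3) = 0x6D9D65
s_5 = Round(s_4, k_4) = 0xD65441
s_6 = Round(s_5, k_5) = 0x441FF0
s_7 = Round(s_6, k_6) = 0xFF04FA

0xFF04FA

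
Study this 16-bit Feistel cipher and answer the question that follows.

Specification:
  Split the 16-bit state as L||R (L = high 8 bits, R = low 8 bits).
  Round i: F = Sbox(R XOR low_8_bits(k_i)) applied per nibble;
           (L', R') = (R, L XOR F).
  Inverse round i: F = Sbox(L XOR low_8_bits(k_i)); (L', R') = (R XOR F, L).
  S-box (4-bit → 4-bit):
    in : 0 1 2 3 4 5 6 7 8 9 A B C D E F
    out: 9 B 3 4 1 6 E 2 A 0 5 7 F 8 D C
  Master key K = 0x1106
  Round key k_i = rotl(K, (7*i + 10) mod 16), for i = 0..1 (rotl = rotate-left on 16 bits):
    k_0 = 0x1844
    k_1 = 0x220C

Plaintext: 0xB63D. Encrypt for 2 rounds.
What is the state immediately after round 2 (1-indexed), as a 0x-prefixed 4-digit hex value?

s_0 = plaintext = 0xB63D
s_1 = Round(s_0, k_0) = 0x3D96
s_2 = Round(s_1, k_1) = 0x9638

0x9638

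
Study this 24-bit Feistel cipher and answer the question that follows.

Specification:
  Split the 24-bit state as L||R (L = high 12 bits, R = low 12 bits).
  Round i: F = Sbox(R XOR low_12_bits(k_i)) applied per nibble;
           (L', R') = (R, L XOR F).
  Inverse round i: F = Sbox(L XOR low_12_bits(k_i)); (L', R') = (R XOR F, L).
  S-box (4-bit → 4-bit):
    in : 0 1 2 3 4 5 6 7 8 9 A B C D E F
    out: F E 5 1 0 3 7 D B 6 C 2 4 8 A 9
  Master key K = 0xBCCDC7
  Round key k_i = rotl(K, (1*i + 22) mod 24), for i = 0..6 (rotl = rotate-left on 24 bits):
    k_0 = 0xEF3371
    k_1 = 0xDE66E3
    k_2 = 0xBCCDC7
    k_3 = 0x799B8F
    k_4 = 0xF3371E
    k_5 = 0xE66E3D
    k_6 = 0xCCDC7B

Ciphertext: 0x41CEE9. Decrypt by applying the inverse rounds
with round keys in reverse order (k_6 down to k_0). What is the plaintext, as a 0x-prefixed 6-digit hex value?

0xE2C192

s_0 = ciphertext = 0x41CEE9
s_1 = InvRound(s_0, k_6) = 0x59441C
s_2 = InvRound(s_1, k_5) = 0x6DA594
s_3 = InvRound(s_2, k_4) = 0xBD46DA
s_4 = InvRound(s_3, k_3) = 0x9E8BD4
s_5 = InvRound(s_4, k_2) = 0xB8D9E8
s_6 = InvRound(s_5, k_1) = 0x192B8D
s_7 = InvRound(s_6, k_0) = 0xE2C192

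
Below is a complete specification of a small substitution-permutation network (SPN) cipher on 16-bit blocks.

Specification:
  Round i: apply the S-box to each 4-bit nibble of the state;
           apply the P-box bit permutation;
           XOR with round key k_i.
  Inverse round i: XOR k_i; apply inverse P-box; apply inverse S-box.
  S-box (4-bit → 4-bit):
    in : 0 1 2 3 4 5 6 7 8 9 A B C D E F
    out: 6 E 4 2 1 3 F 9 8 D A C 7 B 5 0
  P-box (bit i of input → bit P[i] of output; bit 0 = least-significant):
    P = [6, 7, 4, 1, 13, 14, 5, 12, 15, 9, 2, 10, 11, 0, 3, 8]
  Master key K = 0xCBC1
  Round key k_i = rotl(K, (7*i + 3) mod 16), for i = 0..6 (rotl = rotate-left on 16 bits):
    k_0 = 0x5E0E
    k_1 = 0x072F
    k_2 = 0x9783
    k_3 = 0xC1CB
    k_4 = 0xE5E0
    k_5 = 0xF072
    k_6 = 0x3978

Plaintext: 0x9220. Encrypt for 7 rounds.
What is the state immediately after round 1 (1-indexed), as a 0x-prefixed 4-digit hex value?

s_0 = plaintext = 0x9220
s_1 = Round(s_0, k_0) = 0x57B2
s_2 = Round(s_1, k_1) = 0x9B1E
s_3 = Round(s_2, k_2) = 0xCAFF
s_4 = Round(s_3, k_3) = 0xCFC2
s_5 = Round(s_4, k_4) = 0x8DD9
s_6 = Round(s_5, k_5) = 0x0720
s_7 = Round(s_6, k_6) = 0xBDC1

0x57B2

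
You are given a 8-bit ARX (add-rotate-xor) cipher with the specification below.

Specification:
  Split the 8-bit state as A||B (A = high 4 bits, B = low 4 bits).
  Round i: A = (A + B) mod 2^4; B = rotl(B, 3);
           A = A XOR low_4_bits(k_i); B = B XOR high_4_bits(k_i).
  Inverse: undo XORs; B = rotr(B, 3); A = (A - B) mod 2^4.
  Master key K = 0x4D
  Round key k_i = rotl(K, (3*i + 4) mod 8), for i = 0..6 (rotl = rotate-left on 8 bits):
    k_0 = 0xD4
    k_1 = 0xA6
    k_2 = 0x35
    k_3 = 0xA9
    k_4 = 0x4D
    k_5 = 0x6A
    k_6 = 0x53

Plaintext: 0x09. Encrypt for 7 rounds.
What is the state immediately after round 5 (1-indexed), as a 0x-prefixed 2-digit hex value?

0xE9

s_0 = plaintext = 0x09
s_1 = Round(s_0, k_0) = 0xD1
s_2 = Round(s_1, k_1) = 0x82
s_3 = Round(s_2, k_2) = 0xF2
s_4 = Round(s_3, k_3) = 0x8B
s_5 = Round(s_4, k_4) = 0xE9
s_6 = Round(s_5, k_5) = 0xDA
s_7 = Round(s_6, k_6) = 0x40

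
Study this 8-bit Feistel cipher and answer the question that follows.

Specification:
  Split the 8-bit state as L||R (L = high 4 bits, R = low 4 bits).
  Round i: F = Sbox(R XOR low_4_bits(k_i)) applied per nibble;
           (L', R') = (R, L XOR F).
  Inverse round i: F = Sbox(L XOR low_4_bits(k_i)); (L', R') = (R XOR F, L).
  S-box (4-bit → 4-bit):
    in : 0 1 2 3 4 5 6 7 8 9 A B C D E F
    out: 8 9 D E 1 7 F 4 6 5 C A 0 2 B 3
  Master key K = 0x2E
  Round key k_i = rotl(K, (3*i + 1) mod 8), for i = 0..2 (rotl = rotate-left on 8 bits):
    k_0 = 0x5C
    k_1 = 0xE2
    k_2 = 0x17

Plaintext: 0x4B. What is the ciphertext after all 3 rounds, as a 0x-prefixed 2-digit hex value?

s_0 = plaintext = 0x4B
s_1 = Round(s_0, k_0) = 0xB0
s_2 = Round(s_1, k_1) = 0x06
s_3 = Round(s_2, k_2) = 0x69

0x69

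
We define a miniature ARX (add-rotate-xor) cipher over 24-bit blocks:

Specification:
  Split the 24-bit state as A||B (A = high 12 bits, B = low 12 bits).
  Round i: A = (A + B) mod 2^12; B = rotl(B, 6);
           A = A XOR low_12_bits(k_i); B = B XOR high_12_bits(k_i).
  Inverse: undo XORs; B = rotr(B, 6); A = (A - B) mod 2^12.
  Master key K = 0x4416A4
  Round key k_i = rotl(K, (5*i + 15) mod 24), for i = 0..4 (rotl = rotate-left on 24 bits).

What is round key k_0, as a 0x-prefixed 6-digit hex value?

0x52220B

K = 0x4416A4
k_0 = rotl(K, (5*0+15) mod 24) = rotl(K, 15) = 0x52220B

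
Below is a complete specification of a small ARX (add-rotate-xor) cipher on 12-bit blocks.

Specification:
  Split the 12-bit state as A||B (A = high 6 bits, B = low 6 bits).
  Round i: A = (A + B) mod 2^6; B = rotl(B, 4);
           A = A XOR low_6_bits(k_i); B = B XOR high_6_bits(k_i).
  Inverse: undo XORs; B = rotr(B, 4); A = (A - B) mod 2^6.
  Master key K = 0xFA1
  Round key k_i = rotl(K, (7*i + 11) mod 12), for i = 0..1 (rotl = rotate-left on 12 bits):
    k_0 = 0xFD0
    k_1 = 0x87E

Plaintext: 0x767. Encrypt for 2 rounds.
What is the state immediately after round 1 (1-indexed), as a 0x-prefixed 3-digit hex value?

s_0 = plaintext = 0x767
s_1 = Round(s_0, k_0) = 0x506
s_2 = Round(s_1, k_1) = 0x900

0x506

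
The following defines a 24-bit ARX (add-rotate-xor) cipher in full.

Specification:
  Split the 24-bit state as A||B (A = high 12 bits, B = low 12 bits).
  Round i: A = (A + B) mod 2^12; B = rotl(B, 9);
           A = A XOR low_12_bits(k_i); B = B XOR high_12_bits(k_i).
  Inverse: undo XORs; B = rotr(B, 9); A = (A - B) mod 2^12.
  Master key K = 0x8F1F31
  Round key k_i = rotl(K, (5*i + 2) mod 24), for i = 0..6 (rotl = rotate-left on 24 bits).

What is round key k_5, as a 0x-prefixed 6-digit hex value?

K = 0x8F1F31
k_0 = rotl(K, (5*0+2) mod 24) = rotl(K, 2) = 0x3C7CC6
k_1 = rotl(K, (5*1+2) mod 24) = rotl(K, 7) = 0x8F98C7
k_2 = rotl(K, (5*2+2) mod 24) = rotl(K, 12) = 0xF318F1
k_3 = rotl(K, (5*3+2) mod 24) = rotl(K, 17) = 0x631E3E
k_4 = rotl(K, (5*4+2) mod 24) = rotl(K, 22) = 0x63C7CC
k_5 = rotl(K, (5*5+2) mod 24) = rotl(K, 3) = 0x78F98C

0x78F98C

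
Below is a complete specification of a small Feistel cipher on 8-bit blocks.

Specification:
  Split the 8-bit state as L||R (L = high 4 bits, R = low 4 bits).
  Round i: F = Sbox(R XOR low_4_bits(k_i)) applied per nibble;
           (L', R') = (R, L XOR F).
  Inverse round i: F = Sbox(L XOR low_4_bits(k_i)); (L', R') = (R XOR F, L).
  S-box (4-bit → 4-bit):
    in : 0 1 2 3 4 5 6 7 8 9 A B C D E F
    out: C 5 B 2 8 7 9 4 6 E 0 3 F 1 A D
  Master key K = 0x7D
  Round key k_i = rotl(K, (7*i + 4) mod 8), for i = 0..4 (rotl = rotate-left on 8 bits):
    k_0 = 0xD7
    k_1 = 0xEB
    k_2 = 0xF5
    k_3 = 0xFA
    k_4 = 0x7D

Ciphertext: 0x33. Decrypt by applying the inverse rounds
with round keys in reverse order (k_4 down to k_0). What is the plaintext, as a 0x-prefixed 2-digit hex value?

s_0 = ciphertext = 0x33
s_1 = InvRound(s_0, k_4) = 0x93
s_2 = InvRound(s_1, k_3) = 0x19
s_3 = InvRound(s_2, k_2) = 0x11
s_4 = InvRound(s_3, k_1) = 0x11
s_5 = InvRound(s_4, k_0) = 0x81

0x81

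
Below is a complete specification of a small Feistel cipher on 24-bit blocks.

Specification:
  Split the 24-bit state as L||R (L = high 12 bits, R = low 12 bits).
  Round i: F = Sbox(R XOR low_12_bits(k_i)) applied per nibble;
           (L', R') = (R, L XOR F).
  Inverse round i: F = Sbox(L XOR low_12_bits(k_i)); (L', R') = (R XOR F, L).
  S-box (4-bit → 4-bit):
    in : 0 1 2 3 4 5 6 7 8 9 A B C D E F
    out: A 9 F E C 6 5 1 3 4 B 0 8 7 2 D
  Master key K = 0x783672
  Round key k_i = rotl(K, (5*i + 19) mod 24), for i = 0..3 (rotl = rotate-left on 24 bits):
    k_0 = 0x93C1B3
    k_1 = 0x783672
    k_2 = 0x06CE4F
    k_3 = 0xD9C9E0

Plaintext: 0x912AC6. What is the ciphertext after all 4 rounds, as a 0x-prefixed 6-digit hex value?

0xD4CB6B

s_0 = plaintext = 0x912AC6
s_1 = Round(s_0, k_0) = 0xAC6904
s_2 = Round(s_1, k_1) = 0x9047D3
s_3 = Round(s_2, k_2) = 0x7D3D4C
s_4 = Round(s_3, k_3) = 0xD4CB6B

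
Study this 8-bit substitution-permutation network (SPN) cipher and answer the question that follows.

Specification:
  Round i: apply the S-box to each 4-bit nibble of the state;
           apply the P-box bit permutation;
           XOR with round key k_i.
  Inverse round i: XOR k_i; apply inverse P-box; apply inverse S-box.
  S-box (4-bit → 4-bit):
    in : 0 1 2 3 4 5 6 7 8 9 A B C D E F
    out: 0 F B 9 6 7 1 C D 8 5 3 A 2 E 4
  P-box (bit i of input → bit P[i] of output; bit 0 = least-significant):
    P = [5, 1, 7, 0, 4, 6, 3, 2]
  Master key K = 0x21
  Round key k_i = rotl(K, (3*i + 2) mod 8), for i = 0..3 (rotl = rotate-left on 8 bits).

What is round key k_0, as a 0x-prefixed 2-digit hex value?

0x84

K = 0x21
k_0 = rotl(K, (3*0+2) mod 8) = rotl(K, 2) = 0x84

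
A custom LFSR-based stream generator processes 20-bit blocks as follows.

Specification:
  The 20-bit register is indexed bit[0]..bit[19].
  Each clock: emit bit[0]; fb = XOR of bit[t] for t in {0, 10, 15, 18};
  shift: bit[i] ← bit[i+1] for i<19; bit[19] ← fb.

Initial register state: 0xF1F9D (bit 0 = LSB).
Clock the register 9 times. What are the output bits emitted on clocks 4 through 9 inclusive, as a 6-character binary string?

reg_0 = 0xF1F9D
clock 1: out=1, reg = 0xF8FCE
clock 2: out=0, reg = 0xFC7E7
clock 3: out=1, reg = 0x7E3F3
clock 4: out=1, reg = 0xBF1F9
clock 5: out=1, reg = 0x5F8FC
clock 6: out=0, reg = 0x2FC7E
clock 7: out=0, reg = 0x17E3F
clock 8: out=1, reg = 0x0BF1F
clock 9: out=1, reg = 0x85F8F

110011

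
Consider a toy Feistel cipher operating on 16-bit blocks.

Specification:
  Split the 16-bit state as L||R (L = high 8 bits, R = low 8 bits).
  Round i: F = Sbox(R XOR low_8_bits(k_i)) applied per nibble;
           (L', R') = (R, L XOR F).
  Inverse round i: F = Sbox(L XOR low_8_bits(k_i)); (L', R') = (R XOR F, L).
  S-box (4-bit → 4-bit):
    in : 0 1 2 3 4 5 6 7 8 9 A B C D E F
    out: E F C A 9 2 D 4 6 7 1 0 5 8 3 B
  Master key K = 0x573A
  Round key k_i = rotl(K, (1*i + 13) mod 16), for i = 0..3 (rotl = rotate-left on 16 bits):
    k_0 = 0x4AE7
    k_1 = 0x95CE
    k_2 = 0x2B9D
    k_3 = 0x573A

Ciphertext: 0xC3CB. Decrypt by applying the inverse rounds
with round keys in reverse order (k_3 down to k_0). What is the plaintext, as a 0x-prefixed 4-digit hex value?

s_0 = ciphertext = 0xC3CB
s_1 = InvRound(s_0, k_3) = 0x7CC3
s_2 = InvRound(s_1, k_2) = 0xFC7C
s_3 = InvRound(s_2, k_1) = 0xD0FC
s_4 = InvRound(s_3, k_0) = 0x58D0

0x58D0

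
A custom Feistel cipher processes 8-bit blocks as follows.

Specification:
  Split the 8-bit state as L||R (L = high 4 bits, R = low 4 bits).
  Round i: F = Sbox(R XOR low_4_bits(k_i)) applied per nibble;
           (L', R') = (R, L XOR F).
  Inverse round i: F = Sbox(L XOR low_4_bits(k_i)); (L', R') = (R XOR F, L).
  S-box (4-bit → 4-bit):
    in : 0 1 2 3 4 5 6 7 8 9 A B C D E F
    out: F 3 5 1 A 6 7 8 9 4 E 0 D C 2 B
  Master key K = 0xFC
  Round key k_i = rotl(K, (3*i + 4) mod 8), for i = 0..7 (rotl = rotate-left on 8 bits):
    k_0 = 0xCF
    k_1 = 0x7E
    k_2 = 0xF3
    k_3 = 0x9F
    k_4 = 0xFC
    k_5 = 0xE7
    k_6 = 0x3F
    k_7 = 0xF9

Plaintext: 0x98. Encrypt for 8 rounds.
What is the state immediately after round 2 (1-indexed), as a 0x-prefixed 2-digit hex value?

s_0 = plaintext = 0x98
s_1 = Round(s_0, k_0) = 0x81
s_2 = Round(s_1, k_1) = 0x13
s_3 = Round(s_2, k_2) = 0x3E
s_4 = Round(s_3, k_3) = 0xE0
s_5 = Round(s_4, k_4) = 0x03
s_6 = Round(s_5, k_5) = 0x3A
s_7 = Round(s_6, k_6) = 0xA5
s_8 = Round(s_7, k_7) = 0x57

0x13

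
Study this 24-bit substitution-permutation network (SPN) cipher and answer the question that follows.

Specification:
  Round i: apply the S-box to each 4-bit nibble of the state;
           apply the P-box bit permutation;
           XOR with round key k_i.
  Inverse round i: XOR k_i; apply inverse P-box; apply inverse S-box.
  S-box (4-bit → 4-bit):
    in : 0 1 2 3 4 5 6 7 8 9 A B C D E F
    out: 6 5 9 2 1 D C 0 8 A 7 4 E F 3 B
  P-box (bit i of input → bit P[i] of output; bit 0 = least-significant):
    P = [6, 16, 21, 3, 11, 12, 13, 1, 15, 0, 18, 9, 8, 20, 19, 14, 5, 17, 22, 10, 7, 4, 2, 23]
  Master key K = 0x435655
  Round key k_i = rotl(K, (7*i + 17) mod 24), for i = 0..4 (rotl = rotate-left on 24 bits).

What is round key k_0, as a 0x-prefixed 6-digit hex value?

0xAA86AC

K = 0x435655
k_0 = rotl(K, (7*0+17) mod 24) = rotl(K, 17) = 0xAA86AC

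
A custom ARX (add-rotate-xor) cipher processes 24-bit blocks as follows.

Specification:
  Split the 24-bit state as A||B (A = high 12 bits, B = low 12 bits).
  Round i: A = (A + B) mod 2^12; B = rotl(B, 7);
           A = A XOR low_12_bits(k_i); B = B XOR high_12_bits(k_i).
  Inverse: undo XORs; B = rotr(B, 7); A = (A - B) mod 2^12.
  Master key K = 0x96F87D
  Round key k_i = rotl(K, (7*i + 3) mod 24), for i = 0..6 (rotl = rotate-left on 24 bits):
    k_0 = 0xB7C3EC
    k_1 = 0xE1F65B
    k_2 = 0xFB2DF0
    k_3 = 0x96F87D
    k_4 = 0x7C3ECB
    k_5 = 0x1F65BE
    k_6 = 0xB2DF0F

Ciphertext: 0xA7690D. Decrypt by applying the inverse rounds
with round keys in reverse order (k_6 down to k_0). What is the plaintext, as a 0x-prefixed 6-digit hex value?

s_0 = ciphertext = 0xA7690D
s_1 = InvRound(s_0, k_6) = 0x175404
s_2 = InvRound(s_1, k_5) = 0x680E4B
s_3 = InvRound(s_2, k_4) = 0x738113
s_4 = InvRound(s_3, k_3) = 0xFB5F90
s_5 = InvRound(s_4, k_2) = 0xE05440
s_6 = InvRound(s_5, k_1) = 0xC6ABF4
s_7 = InvRound(s_6, k_0) = 0xE85101

0xE85101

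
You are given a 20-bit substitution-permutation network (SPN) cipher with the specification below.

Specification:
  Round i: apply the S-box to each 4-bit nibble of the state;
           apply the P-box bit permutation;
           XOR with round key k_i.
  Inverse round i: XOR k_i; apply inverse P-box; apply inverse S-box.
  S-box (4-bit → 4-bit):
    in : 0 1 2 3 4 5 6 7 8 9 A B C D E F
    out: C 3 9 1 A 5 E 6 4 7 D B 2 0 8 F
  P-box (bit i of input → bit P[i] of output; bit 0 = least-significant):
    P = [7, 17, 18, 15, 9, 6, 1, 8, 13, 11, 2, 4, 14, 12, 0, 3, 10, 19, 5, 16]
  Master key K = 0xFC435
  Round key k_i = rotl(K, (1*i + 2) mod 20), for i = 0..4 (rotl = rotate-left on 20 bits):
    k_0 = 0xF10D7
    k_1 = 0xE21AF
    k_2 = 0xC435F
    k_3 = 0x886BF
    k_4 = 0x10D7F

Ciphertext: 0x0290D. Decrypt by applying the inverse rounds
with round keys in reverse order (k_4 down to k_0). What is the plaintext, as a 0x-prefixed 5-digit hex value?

s_0 = ciphertext = 0x0290D
s_1 = InvRound(s_0, k_4) = 0xAD27D
s_2 = InvRound(s_1, k_3) = 0x31D71
s_3 = InvRound(s_2, k_2) = 0xFB757
s_4 = InvRound(s_3, k_1) = 0xA4E12
s_5 = InvRound(s_4, k_0) = 0x29715

0x29715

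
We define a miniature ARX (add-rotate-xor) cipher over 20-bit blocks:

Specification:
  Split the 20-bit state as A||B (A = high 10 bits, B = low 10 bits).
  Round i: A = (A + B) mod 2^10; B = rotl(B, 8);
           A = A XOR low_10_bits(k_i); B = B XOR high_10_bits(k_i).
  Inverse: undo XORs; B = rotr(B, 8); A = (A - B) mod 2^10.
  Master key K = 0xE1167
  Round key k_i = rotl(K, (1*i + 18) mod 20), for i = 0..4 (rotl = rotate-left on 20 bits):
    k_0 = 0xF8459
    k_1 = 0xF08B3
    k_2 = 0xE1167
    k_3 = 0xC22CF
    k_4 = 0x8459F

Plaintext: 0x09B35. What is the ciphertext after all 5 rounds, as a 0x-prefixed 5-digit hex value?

0xCAB76

s_0 = plaintext = 0x09B35
s_1 = Round(s_0, k_0) = 0xC0A2C
s_2 = Round(s_1, k_1) = 0x67749
s_3 = Round(s_2, k_2) = 0x60656
s_4 = Round(s_3, k_3) = 0x4619D
s_5 = Round(s_4, k_4) = 0xCAB76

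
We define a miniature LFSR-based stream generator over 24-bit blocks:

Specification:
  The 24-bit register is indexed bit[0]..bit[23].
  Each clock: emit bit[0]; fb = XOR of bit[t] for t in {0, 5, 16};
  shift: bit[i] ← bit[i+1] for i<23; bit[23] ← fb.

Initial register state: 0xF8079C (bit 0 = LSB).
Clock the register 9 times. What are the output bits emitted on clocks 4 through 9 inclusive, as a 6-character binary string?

reg_0 = 0xF8079C
clock 1: out=0, reg = 0x7C03CE
clock 2: out=0, reg = 0x3E01E7
clock 3: out=1, reg = 0x1F00F3
clock 4: out=1, reg = 0x8F8079
clock 5: out=1, reg = 0xC7C03C
clock 6: out=0, reg = 0x63E01E
clock 7: out=0, reg = 0xB1F00F
clock 8: out=1, reg = 0x58F807
clock 9: out=1, reg = 0xAC7C03

110011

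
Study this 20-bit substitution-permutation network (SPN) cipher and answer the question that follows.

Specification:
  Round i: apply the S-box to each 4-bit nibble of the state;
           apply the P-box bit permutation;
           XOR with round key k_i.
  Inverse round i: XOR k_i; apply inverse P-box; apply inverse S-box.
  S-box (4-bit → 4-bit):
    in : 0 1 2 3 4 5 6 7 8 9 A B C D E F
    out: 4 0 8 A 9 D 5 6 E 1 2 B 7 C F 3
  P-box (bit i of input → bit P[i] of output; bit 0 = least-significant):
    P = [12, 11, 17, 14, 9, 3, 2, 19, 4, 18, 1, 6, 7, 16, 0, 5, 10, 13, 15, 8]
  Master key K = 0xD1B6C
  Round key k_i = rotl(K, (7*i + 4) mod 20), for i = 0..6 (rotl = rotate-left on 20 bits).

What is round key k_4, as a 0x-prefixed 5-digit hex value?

0x6CD1B

K = 0xD1B6C
k_0 = rotl(K, (7*0+4) mod 20) = rotl(K, 4) = 0x1B6CD
k_1 = rotl(K, (7*1+4) mod 20) = rotl(K, 11) = 0xB668D
k_2 = rotl(K, (7*2+4) mod 20) = rotl(K, 18) = 0x346DB
k_3 = rotl(K, (7*3+4) mod 20) = rotl(K, 5) = 0x36D9A
k_4 = rotl(K, (7*4+4) mod 20) = rotl(K, 12) = 0x6CD1B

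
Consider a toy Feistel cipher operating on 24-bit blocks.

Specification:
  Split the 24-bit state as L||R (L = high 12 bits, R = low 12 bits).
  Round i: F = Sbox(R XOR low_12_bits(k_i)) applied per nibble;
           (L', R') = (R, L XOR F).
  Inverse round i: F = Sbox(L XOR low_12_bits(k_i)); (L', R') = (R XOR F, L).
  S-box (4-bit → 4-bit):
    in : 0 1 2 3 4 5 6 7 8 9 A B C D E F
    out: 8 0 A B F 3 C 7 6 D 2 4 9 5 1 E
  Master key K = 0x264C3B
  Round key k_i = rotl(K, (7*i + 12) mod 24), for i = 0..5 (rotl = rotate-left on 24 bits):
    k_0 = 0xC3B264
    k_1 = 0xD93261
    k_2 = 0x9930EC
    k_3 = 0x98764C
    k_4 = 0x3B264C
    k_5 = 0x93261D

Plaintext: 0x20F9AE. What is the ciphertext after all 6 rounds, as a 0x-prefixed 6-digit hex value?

0x7AFFEE

s_0 = plaintext = 0x20F9AE
s_1 = Round(s_0, k_0) = 0x9AE69D
s_2 = Round(s_1, k_1) = 0x69D647
s_3 = Round(s_2, k_2) = 0x647AB9
s_4 = Round(s_3, k_3) = 0xAB9FA4
s_5 = Round(s_4, k_4) = 0xFA47AF
s_6 = Round(s_5, k_5) = 0x7AFFEE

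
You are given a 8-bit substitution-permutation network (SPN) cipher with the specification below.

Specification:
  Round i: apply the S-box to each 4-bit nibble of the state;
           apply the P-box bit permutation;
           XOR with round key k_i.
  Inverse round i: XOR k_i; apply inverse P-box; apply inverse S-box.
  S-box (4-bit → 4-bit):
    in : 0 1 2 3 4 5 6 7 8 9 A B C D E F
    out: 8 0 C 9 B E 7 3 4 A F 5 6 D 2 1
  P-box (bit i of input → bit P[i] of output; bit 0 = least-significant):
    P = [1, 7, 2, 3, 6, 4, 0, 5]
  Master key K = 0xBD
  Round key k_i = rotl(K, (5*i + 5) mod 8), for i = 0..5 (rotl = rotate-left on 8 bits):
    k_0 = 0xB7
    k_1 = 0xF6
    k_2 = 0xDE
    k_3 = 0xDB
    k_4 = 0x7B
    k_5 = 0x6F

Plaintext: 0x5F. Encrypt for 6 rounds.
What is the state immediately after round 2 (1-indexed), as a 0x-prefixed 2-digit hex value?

0x7D

s_0 = plaintext = 0x5F
s_1 = Round(s_0, k_0) = 0x84
s_2 = Round(s_1, k_1) = 0x7D
s_3 = Round(s_2, k_2) = 0x80
s_4 = Round(s_3, k_3) = 0xD2
s_5 = Round(s_4, k_4) = 0x16
s_6 = Round(s_5, k_5) = 0xE9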